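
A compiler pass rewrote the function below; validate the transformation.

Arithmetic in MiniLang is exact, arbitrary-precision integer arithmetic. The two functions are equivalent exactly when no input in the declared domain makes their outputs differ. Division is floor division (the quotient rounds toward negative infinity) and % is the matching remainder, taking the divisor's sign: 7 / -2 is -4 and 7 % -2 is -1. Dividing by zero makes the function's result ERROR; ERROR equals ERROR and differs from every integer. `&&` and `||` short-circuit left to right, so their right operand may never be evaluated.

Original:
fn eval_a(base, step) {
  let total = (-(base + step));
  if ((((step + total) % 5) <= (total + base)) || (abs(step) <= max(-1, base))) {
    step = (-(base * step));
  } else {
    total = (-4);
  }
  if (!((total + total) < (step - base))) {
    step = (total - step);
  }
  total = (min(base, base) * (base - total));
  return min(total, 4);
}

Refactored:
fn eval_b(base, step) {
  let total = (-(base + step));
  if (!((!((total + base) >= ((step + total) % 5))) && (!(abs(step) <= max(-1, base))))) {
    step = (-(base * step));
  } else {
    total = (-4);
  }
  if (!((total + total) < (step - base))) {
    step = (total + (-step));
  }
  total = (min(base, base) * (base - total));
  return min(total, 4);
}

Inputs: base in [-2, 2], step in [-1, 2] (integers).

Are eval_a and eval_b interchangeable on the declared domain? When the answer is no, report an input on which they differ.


This is a faithful refactor — boolean connective usage differs, and comparison usage differs, and arithmetic usage differs, but the computed results match everywhere.
Spot check at base=-2, step=1 — eval_a: total becomes 1; next ((((step + total) % 5) <= (total + base)) || (abs(step) <= max(-1, base))) evaluates to false; next total becomes -4; next (!((total + total) < (step - base))) evaluates to false; next total becomes -4; next final value -4. eval_b: total becomes 1; next (!((!((total + base) >= ((step + total) % 5))) && (!(abs(step) <= max(-1, base))))) evaluates to false; next total becomes -4; next (!((total + total) < (step - base))) evaluates to false; next total becomes -4; next final value -4. Both give -4.
Across all 20 domain points the two functions coincide.
verdict: equivalent


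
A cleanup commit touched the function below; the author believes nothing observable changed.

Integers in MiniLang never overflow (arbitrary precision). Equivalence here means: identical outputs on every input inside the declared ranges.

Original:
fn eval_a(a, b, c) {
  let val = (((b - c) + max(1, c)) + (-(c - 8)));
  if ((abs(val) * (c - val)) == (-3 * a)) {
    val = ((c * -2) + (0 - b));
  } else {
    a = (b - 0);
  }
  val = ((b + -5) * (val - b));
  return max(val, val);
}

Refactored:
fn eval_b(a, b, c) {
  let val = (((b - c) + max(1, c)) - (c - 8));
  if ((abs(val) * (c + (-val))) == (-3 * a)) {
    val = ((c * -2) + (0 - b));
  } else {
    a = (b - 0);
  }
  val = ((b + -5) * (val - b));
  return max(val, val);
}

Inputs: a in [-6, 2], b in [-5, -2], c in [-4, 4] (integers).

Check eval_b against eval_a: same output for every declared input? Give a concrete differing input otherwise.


The two are interchangeable: same computation, different form, and every declared input agrees.
Spot check at a=-5, b=-4, c=0 — eval_a: val=5, then ((abs(val) * (c - val)) == (-3 * a)) is false, then a=-4, then val=-81, then returns -81. eval_b: val=5, then ((abs(val) * (c + (-val))) == (-3 * a)) is false, then a=-4, then val=-81, then returns -81. Both give -81.
Every one of the 324 inputs gives matching results.
verdict: equivalent


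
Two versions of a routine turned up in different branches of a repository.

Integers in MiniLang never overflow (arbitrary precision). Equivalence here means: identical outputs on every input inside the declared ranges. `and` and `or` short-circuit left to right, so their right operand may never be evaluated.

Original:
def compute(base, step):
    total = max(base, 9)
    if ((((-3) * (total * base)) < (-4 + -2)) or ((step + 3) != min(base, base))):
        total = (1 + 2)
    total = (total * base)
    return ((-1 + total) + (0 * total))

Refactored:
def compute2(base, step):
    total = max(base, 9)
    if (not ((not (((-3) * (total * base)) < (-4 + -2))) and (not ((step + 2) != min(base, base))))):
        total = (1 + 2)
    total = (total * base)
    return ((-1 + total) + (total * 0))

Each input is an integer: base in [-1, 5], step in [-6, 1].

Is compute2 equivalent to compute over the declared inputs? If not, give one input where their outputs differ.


There is a counterexample at base=-1, step=-4: -10 on one side, -4 on the other.
compute: total := 9 | ((((-3) * (total * base)) < (-4 + -2)) or ((step + 3) != min(base, base))): false | total := -9 | result -10
compute2: total := 9 | (not ((not (((-3) * (total * base)) < (-4 + -2))) and (not ((step + 2) != min(base, base))))): true | total := 3 | total := -3 | result -4
verdict: not equivalent; witness: base=-1, step=-4


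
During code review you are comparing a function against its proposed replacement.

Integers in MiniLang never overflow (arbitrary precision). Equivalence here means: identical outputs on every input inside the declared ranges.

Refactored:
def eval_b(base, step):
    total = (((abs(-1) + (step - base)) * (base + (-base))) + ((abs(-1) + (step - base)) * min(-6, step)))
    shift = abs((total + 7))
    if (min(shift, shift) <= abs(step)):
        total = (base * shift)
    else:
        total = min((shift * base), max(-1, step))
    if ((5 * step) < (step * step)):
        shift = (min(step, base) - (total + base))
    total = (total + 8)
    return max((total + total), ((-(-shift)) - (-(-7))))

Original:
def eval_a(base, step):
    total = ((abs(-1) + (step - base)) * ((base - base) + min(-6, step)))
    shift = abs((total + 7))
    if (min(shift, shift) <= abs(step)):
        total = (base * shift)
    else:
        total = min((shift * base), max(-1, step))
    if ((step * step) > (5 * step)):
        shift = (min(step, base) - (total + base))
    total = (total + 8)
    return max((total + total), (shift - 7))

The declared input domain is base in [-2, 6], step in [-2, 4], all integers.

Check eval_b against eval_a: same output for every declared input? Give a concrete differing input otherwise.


Reading the diff, among the changes: comparison usage differs, and min/max/abs usage differs, and arithmetic usage differs, and constant usage differs.
Tracing base=4, step=-2: eval_a: total=30, then shift=37, then (min(shift, shift) <= abs(step)) is false, then total=-1, then ((step * step) > (5 * step)) is true, then shift=-5, then total=7, then returns 14 | eval_b: total=30, then shift=37, then (min(shift, shift) <= abs(step)) is false, then total=-1, then ((5 * step) < (step * step)) is true, then shift=-5, then total=7, then returns 14 — matching result 14.
Across all 63 domain points the two functions coincide.
verdict: equivalent


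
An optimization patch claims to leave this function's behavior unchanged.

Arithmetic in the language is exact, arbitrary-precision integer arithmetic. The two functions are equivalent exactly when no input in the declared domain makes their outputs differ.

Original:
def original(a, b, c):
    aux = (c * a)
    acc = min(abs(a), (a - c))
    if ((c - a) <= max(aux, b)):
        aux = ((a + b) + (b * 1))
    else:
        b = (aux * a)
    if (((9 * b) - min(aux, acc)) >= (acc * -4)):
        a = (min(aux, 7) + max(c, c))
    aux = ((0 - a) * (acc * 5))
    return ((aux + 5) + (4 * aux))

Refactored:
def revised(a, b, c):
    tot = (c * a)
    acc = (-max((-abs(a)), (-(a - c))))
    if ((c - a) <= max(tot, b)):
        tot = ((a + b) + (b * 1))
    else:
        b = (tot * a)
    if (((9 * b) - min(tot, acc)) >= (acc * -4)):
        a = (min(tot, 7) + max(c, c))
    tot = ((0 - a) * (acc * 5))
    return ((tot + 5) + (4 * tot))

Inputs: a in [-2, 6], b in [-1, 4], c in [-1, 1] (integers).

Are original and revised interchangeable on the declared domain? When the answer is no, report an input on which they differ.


Changes here: local variable names differ; min/max/abs usage differs; the full 162-point sweep finds no disagreement.
verdict: equivalent


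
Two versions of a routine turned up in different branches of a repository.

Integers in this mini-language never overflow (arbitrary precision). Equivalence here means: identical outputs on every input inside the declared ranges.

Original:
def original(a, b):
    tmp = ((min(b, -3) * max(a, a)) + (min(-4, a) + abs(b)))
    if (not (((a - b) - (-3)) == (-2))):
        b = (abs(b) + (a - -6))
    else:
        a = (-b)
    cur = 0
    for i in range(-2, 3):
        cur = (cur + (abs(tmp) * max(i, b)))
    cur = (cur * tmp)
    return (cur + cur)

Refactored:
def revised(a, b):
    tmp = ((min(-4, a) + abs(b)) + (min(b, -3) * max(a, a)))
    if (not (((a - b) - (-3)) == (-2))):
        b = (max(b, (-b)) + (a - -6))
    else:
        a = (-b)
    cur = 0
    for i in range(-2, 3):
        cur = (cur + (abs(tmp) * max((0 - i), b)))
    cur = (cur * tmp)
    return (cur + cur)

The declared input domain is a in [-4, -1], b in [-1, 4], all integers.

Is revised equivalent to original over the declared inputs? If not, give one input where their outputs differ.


Side by side, the visible changes include: min/max/abs usage differs, and constant usage differs, and arithmetic usage differs.
One worked example (a=-4, b=0) — original: tmp=8, then (not (((a - b) - (-3)) == (-2))) is true, then b=2, then cur=0, then (i=-2), then cur=16, then (i=-1), then cur=32, then (i=0), then cur=48, then (i=1), then cur=64, then (i=2), then cur=80, then cur=640, then returns 1280; revised: tmp=8, then (not (((a - b) - (-3)) == (-2))) is true, then b=2, then cur=0, then (i=-2), then cur=16, then (i=-1), then cur=32, then (i=0), then cur=48, then (i=1), then cur=64, then (i=2), then cur=80, then cur=640, then returns 1280; agreement on 1280.
Every one of the 24 inputs gives matching results.
verdict: equivalent


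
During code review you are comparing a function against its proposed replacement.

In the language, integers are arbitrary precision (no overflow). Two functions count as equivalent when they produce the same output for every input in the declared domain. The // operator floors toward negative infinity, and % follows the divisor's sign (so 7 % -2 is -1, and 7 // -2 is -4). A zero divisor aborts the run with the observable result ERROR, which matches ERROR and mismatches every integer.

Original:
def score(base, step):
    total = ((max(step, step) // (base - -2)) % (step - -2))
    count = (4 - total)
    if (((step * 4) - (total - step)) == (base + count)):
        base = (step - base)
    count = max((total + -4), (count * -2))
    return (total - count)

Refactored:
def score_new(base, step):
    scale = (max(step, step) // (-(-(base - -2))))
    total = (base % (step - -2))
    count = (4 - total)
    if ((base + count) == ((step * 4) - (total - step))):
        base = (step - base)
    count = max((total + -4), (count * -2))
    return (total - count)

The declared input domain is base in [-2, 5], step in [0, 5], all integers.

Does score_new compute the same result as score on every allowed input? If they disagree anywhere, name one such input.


Run the pair on base=-1, step=4.
score: total becomes 4; next count becomes 0; next (((step * 4) - (total - step)) == (base + count)) evaluates to false; next count becomes 0; next final value 4
score_new: scale becomes 4; next total becomes 5; next count becomes -1; next ((base + count) == ((step * 4) - (total - step))) evaluates to false; next count becomes 2; next final value 3
4 and 3 differ, so these are not the same function on this domain.
verdict: not equivalent; witness: base=-1, step=4


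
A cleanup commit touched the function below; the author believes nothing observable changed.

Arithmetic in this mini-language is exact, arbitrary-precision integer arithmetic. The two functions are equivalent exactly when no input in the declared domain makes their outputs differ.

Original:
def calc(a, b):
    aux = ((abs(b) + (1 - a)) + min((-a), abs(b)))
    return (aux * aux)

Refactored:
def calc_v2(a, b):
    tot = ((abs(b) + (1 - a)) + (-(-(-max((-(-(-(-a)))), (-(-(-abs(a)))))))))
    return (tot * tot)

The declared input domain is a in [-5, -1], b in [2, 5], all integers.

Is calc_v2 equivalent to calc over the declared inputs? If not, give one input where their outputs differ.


Take a=-5, b=2.
calc: aux=10, then returns 100
calc_v2: tot=13, then returns 169
100 against 169: the behavior changed.
verdict: not equivalent; witness: a=-5, b=2


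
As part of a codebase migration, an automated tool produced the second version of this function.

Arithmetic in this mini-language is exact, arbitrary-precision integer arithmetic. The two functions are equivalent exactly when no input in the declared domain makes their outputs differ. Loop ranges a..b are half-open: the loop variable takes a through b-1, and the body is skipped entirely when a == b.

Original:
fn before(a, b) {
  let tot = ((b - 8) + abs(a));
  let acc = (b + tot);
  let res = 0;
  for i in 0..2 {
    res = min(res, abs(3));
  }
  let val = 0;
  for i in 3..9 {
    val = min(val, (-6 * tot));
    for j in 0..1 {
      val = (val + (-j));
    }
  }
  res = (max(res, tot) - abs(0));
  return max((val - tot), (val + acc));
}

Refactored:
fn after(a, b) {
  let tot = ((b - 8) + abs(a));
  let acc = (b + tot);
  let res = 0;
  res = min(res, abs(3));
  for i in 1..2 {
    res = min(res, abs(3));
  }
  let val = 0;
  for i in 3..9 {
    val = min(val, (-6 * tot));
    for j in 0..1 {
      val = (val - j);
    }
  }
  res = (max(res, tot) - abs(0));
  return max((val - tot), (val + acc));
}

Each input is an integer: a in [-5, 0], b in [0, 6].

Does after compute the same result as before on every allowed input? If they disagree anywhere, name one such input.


Comparing the listings, the differences include: statement counts differ; also min/max/abs usage differs; also arithmetic usage differs; also loop structure differs; also constant usage differs.
As a probe, take a=0, b=6: before runs tot becomes -2; next acc becomes 4; next res becomes 0; next at i=0:; next res becomes 0; next at i=1:; next res becomes 0; next val becomes 0; next at i=3:; next val becomes 0; next at j=0:; next val becomes 0; next at i=4:; next val becomes 0; next at j=0:; next val becomes 0; next at i=5:; next val becomes 0; next at j=0:; next val becomes 0; next at i=6:; next val becomes 0; next at j=0:; next val becomes 0; next at i=7:; next val becomes 0; next at j=0:; next val becomes 0; next at i=8:; next val becomes 0; next at j=0:; next val becomes 0; next res becomes 0; next final value 4; after runs tot becomes -2; next acc becomes 4; next res becomes 0; next res becomes 0; next at i=1:; next res becomes 0; next val becomes 0; next at i=3:; next val becomes 0; next at j=0:; next val becomes 0; next at i=4:; next val becomes 0; next at j=0:; next val becomes 0; next at i=5:; next val becomes 0; next at j=0:; next val becomes 0; next at i=6:; next val becomes 0; next at j=0:; next val becomes 0; next at i=7:; next val becomes 0; next at j=0:; next val becomes 0; next at i=8:; next val becomes 0; next at j=0:; next val becomes 0; next res becomes 0; next final value 4; both end at 4.
Checked all 42 inputs in the declared domain: the outputs agree on every one.
verdict: equivalent


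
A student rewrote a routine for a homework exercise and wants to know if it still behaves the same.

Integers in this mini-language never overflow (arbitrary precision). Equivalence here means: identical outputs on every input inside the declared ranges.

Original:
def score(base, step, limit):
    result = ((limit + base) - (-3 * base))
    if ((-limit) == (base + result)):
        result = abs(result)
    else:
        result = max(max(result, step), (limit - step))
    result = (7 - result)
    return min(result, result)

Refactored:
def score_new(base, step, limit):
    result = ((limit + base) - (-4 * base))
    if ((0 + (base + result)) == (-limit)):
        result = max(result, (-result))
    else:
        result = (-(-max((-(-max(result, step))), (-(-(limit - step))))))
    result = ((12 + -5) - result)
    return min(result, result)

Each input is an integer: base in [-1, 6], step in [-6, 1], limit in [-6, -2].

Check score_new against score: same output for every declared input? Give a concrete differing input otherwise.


These are not equivalent — on base=1, step=-6, limit=-3 the outputs split (4 vs 5).
score: result becomes 1; next ((-limit) == (base + result)) evaluates to false; next result becomes 3; next result becomes 4; next final value 4
score_new: result becomes 2; next ((0 + (base + result)) == (-limit)) evaluates to true; next result becomes 2; next result becomes 5; next final value 5
verdict: not equivalent; witness: base=1, step=-6, limit=-3


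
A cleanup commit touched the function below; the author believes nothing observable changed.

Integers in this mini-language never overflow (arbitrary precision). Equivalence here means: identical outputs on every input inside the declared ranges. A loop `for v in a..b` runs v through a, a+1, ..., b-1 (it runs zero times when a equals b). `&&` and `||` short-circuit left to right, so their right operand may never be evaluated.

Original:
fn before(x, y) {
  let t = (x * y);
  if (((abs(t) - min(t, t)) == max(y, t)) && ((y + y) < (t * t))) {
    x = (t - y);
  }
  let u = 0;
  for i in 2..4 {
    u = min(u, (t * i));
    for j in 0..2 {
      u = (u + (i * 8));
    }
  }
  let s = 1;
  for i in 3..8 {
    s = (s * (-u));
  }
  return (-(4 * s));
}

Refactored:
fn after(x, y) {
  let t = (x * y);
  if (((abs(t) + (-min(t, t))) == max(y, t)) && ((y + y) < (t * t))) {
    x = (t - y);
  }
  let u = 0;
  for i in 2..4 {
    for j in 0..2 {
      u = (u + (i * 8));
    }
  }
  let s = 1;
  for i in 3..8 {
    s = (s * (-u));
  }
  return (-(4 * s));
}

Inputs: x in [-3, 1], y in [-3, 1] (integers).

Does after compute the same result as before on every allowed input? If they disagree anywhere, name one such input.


These are not equivalent — on x=-3, y=-3 the outputs split (9492187500 vs 13107200000).
before: t := 9 | (((abs(t) - min(t, t)) == max(y, t)) && ((y + y) < (t * t))): false | u := 0 | iter i=2: | u := 0 | iter j=0: | u := 16 | iter j=1: | u := 32 | iter i=3: | u := 27 | iter j=0: | u := 51 | iter j=1: | u := 75 | s := 1 | iter i=3: | s := -75 | iter i=4: | s := 5625 | iter i=5: | s := -421875 | iter i=6: | s := 31640625 | iter i=7: | s := -2373046875 | result 9492187500
after: t := 9 | (((abs(t) + (-min(t, t))) == max(y, t)) && ((y + y) < (t * t))): false | u := 0 | iter i=2: | iter j=0: | u := 16 | iter j=1: | u := 32 | iter i=3: | iter j=0: | u := 56 | iter j=1: | u := 80 | s := 1 | iter i=3: | s := -80 | iter i=4: | s := 6400 | iter i=5: | s := -512000 | iter i=6: | s := 40960000 | iter i=7: | s := -3276800000 | result 13107200000
verdict: not equivalent; witness: x=-3, y=-3


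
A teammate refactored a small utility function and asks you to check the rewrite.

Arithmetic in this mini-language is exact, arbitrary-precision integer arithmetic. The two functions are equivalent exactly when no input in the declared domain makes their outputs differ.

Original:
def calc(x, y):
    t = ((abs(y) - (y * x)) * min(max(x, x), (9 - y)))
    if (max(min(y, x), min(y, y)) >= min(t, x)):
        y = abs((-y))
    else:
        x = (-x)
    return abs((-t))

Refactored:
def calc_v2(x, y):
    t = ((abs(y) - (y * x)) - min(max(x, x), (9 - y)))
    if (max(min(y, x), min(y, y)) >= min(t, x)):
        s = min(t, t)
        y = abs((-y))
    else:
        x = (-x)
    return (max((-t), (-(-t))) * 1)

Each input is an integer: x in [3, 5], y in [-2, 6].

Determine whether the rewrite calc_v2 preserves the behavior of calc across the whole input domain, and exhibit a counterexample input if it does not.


x=3, y=-2 yields 24 from calc but 5 from calc_v2.
verdict: not equivalent; witness: x=3, y=-2


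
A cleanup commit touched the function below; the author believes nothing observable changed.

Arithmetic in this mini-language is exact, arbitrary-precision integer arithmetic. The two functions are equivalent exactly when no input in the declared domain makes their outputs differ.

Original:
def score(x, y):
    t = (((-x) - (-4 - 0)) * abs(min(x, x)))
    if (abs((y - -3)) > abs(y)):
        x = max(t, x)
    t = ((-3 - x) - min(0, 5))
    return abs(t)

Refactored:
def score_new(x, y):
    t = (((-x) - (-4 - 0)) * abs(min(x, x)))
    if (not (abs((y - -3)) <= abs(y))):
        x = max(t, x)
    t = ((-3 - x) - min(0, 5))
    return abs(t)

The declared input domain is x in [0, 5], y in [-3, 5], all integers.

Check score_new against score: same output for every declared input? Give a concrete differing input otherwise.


The two are interchangeable: comparison usage differs; also boolean connective usage differs, and every declared input agrees.
Tracing x=1, y=0: score: t becomes 3; next (abs((y - -3)) > abs(y)) evaluates to true; next x becomes 3; next t becomes -6; next final value 6 | score_new: t becomes 3; next (not (abs((y - -3)) <= abs(y))) evaluates to true; next x becomes 3; next t becomes -6; next final value 6 — matching result 6.
Sweeping the whole domain (54 inputs) finds no disagreement.
verdict: equivalent


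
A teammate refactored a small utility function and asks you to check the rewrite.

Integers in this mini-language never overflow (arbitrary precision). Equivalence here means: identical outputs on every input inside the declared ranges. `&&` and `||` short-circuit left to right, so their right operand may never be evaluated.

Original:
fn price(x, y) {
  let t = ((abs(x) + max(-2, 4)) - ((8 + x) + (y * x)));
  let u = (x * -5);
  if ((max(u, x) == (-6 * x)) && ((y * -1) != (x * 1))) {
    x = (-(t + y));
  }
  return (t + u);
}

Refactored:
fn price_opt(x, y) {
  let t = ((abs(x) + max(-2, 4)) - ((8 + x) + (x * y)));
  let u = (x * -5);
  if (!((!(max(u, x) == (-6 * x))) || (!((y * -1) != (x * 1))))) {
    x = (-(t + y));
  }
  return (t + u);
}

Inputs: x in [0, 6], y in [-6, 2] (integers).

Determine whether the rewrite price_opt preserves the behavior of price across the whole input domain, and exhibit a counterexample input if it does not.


Reading the diff, among the changes: boolean connective usage differs.
Spot check at x=4, y=-4 — price: t=12, then u=-20, then ((max(u, x) == (-6 * x)) && ((y * -1) != (x * 1))) is false, then returns -8. price_opt: t=12, then u=-20, then (!((!(max(u, x) == (-6 * x))) || (!((y * -1) != (x * 1))))) is false, then returns -8. Both give -8.
Checked all 63 inputs in the declared domain: the outputs agree on every one.
verdict: equivalent


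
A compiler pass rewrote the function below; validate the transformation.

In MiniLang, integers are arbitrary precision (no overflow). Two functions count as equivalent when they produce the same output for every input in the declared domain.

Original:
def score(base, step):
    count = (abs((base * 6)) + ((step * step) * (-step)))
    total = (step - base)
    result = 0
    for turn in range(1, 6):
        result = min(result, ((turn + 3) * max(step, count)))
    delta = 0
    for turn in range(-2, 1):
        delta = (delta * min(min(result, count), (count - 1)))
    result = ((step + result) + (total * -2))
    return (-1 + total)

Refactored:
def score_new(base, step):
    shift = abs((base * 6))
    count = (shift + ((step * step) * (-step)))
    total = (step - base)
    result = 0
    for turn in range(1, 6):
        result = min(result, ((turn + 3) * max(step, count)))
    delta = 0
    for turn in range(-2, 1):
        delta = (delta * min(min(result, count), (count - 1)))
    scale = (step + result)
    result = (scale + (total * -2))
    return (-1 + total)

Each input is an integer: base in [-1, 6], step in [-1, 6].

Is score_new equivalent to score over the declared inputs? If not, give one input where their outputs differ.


Comparing the listings, the differences include: statement counts differ, and local variable names differ.
Tracing base=2, step=0: score: count = 12; total = -2; result = 0; [turn=1]; result = 0; [turn=2]; result = 0; [turn=3]; result = 0; [turn=4]; result = 0; [turn=5]; result = 0; delta = 0; [turn=-2]; delta = 0; [turn=-1]; delta = 0; [turn=0]; delta = 0; result = 4; return -3 | score_new: shift = 12; count = 12; total = -2; result = 0; [turn=1]; result = 0; [turn=2]; result = 0; [turn=3]; result = 0; [turn=4]; result = 0; [turn=5]; result = 0; delta = 0; [turn=-2]; delta = 0; [turn=-1]; delta = 0; [turn=0]; delta = 0; scale = 0; result = 4; return -3 — matching result -3.
Every one of the 64 inputs gives matching results.
verdict: equivalent


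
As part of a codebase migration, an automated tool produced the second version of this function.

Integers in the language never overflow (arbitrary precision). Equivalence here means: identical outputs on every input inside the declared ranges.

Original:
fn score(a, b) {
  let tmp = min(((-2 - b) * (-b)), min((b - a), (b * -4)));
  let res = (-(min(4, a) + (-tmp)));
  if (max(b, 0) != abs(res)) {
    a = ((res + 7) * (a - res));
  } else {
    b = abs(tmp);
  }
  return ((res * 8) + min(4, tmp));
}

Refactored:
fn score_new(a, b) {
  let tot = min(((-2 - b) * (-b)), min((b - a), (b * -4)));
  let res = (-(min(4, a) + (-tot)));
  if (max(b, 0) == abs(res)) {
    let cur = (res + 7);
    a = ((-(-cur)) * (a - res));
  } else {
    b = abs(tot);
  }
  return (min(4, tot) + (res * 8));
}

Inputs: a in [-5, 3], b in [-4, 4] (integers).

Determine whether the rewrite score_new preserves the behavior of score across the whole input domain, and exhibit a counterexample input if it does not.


Equivalent. The one real change (`(max(b, 0) != abs(res))` became `(max(b, 0) == abs(res))`) has no effect anywhere in the declared ranges.
Across all 81 domain points the two functions coincide.
As a probe, take a=3, b=-2: score runs tmp becomes -5; next res becomes -8; next (max(b, 0) != abs(res)) evaluates to true; next a becomes -11; next final value -69; score_new runs tot becomes -5; next res becomes -8; next (max(b, 0) == abs(res)) evaluates to false; next b becomes 5; next final value -69; both end at -69.
verdict: equivalent


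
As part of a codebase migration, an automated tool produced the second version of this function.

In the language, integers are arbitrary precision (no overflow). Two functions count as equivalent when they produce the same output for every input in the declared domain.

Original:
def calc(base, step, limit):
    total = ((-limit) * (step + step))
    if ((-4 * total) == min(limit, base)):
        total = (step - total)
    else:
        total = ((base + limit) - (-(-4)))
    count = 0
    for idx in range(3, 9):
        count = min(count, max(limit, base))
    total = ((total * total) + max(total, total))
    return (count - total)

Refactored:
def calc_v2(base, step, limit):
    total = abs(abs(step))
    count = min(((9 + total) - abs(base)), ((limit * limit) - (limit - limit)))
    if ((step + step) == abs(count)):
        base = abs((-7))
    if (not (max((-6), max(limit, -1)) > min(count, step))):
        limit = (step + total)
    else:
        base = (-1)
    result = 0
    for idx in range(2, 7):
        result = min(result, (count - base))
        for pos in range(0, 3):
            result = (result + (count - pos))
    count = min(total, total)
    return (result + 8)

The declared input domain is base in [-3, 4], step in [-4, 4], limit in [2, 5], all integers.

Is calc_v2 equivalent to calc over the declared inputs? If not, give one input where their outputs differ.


Evaluate both at base=-3, step=-4, limit=2.
calc: total=16, then ((-4 * total) == min(limit, base)) is false, then total=-5, then count=0, then (idx=3), then count=0, then (idx=4), then count=0, then (idx=5), then count=0, then (idx=6), then count=0, then (idx=7), then count=0, then (idx=8), then count=0, then total=20, then returns -20
calc_v2: total=4, then count=4, then ((step + step) == abs(count)) is false, then (not (max((-6), max(limit, -1)) > min(count, step))) is false, then base=-1, then result=0, then (idx=2), then result=0, then (pos=0), then result=4, then (pos=1), then result=7, then (pos=2), then result=9, then (idx=3), then result=5, then (pos=0), then result=9, then (pos=1), then result=12, then (pos=2), then result=14, then (idx=4), then result=5, then (pos=0), then result=9, then (pos=1), then result=12, then (pos=2), then result=14, then (idx=5), then result=5, then (pos=0), then result=9, then (pos=1), then result=12, then (pos=2), then result=14, then (idx=6), then result=5, then (pos=0), then result=9, then (pos=1), then result=12, then (pos=2), then result=14, then count=4, then returns 22
-20 vs 22 — the two versions disagree here.
verdict: not equivalent; witness: base=-3, step=-4, limit=2


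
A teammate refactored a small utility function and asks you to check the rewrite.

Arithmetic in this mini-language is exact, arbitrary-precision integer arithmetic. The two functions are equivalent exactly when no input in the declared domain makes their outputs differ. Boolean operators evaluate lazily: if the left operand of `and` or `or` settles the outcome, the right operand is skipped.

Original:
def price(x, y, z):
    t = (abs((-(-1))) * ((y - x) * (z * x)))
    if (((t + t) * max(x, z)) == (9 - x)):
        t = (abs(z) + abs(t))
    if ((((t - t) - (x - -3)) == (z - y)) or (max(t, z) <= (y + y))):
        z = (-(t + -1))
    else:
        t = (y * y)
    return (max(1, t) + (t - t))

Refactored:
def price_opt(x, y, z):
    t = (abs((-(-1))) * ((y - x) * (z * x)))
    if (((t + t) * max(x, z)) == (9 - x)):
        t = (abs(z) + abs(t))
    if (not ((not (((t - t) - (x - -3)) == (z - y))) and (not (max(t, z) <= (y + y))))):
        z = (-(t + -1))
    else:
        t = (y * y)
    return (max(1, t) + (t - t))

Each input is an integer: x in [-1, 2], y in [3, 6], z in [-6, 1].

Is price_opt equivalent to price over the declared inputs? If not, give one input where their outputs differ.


Differences: boolean connective usage differs — yet all 128 inputs agree.
verdict: equivalent


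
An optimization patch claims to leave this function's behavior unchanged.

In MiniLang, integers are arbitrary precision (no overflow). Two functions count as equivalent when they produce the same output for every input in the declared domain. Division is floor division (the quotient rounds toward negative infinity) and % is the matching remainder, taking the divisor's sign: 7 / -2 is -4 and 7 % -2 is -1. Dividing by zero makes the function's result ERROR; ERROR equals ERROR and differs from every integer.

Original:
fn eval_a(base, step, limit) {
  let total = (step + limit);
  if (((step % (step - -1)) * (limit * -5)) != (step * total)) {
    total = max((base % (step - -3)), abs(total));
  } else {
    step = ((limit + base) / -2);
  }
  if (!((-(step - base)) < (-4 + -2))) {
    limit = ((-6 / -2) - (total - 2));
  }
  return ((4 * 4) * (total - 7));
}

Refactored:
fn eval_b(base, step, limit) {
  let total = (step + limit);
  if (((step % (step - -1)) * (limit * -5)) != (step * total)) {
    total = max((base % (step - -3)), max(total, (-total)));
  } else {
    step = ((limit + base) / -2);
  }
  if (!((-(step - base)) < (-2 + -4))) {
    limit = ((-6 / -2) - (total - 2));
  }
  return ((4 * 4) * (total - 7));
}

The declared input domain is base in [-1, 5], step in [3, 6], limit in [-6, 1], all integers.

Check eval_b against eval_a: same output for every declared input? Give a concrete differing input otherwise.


The two versions differ — the changes include min/max/abs usage differs.
As a probe, take base=5, step=5, limit=-3: eval_a runs total := 2 | (((step % (step - -1)) * (limit * -5)) != (step * total)): true | total := 5 | (!((-(step - base)) < (-4 + -2))): true | limit := 0 | result -32; eval_b runs total := 2 | (((step % (step - -1)) * (limit * -5)) != (step * total)): true | total := 5 | (!((-(step - base)) < (-2 + -4))): true | limit := 0 | result -32; both end at -32.
Sweeping the whole domain (224 inputs) finds no disagreement.
verdict: equivalent


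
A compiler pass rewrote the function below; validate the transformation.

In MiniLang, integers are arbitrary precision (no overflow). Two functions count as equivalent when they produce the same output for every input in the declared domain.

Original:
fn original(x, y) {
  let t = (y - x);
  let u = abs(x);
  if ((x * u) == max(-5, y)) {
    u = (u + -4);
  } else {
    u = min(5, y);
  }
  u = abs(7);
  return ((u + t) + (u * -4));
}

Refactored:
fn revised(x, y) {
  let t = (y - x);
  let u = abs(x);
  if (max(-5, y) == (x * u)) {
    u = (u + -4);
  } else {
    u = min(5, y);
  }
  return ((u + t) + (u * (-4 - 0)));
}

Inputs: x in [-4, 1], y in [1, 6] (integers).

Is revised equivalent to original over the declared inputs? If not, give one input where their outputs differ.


These are not equivalent — on x=-4, y=1 the outputs split (-16 vs 2).
original: t=5, then u=4, then ((x * u) == max(-5, y)) is false, then u=1, then u=7, then returns -16
revised: t=5, then u=4, then (max(-5, y) == (x * u)) is false, then u=1, then returns 2
verdict: not equivalent; witness: x=-4, y=1


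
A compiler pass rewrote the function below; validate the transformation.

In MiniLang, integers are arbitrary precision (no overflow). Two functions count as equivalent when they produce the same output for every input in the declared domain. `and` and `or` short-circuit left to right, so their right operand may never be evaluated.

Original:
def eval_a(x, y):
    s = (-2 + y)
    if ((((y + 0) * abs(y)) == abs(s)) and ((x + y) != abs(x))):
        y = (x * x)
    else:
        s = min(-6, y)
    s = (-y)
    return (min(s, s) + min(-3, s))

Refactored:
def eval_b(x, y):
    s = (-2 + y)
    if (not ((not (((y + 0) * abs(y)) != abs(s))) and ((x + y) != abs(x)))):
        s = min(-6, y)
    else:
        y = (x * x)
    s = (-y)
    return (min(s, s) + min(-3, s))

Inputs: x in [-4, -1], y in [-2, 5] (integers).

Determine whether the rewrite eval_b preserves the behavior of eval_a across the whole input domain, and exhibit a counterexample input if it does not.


Comparing the listings, the differences include: comparison usage differs; and boolean connective usage differs.
As a probe, take x=-1, y=5: eval_a runs s = 3; ((((y + 0) * abs(y)) == abs(s)) and ((x + y) != abs(x))) -> false; s = -6; s = -5; return -10; eval_b runs s = 3; (not ((not (((y + 0) * abs(y)) != abs(s))) and ((x + y) != abs(x)))) -> true; s = -6; s = -5; return -10; both end at -10.
Every one of the 32 inputs gives matching results.
verdict: equivalent


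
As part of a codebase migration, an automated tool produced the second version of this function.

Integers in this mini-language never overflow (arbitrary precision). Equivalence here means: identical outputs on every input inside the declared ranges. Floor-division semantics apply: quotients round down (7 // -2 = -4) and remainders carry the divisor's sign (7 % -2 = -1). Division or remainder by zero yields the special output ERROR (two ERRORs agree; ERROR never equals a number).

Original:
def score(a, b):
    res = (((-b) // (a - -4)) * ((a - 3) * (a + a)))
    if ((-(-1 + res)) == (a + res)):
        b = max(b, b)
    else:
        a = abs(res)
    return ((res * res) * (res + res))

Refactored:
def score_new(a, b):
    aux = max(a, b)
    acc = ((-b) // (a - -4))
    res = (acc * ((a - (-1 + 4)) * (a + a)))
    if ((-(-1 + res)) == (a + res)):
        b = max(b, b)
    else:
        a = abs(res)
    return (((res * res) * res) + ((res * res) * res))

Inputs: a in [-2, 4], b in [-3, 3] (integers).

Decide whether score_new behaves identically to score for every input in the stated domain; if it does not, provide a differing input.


Although local variable names differ; min/max/abs usage differs; constant usage differs; statement counts differ; arithmetic usage differs, 49/49 inputs agree.
verdict: equivalent


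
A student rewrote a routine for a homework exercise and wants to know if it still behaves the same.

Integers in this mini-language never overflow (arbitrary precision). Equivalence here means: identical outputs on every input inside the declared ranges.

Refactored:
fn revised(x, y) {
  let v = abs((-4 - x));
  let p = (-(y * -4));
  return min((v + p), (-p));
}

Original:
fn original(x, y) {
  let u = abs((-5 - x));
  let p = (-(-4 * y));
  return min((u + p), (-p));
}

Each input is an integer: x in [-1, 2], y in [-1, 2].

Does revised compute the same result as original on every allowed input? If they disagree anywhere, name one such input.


The rewrite breaks on x=-1, y=-1, where the results are 0 and -1.
original: u = 4; p = -4; return 0
revised: v = 3; p = -4; return -1
verdict: not equivalent; witness: x=-1, y=-1


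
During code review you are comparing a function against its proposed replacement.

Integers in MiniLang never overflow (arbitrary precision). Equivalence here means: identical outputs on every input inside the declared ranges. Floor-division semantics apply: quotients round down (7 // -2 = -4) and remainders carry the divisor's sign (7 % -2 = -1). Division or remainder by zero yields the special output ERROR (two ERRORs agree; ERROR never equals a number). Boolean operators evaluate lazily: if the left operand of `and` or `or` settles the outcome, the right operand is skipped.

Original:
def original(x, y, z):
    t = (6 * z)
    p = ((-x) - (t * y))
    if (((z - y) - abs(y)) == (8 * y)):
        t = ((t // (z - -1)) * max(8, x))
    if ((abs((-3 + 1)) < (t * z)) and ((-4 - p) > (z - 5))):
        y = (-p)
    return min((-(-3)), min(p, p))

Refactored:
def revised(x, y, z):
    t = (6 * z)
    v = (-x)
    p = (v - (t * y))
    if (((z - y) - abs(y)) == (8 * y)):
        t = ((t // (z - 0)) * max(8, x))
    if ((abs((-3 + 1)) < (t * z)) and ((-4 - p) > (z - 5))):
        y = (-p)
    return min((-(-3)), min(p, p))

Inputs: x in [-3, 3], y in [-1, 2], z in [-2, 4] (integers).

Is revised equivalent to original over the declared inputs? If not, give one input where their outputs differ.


On input x=-3, y=0, z=0, original returns 3 while revised returns ERROR.
verdict: not equivalent; witness: x=-3, y=0, z=0


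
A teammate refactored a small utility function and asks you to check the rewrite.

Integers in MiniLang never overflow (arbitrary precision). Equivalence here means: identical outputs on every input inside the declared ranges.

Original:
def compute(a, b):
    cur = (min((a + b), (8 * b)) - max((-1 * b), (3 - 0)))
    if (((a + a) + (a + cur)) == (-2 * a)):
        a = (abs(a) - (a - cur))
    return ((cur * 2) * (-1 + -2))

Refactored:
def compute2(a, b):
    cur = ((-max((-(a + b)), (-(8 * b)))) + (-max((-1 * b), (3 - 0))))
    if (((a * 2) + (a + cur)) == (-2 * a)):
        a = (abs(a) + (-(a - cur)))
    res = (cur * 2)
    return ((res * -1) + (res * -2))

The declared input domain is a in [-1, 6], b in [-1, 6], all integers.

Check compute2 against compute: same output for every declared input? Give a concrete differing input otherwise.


Although arithmetic usage differs, plus statement counts differ, plus min/max/abs usage differs, plus local variable names differ, plus constant usage differs, 64/64 inputs agree.
verdict: equivalent


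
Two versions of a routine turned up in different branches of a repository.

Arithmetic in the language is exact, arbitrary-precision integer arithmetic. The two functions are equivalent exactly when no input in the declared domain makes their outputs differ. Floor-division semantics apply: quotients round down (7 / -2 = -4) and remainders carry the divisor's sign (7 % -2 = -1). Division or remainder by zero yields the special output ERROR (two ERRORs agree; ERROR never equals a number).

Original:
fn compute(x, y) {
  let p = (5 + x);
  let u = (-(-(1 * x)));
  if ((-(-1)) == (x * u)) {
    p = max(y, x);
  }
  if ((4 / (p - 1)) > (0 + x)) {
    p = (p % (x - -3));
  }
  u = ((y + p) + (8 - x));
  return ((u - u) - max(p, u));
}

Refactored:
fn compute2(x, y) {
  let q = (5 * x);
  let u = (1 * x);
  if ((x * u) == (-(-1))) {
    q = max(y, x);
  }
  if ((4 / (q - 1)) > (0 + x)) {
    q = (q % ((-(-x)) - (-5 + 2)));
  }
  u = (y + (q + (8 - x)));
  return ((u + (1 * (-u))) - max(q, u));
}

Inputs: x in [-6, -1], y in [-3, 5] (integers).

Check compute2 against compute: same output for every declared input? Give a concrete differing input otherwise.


Take x=-6, y=-3.
compute: p becomes -1; next u becomes -6; next ((-(-1)) == (x * u)) evaluates to false; next ((4 / (p - 1)) > (0 + x)) evaluates to true; next p becomes -1; next u becomes 10; next final value -10
compute2: q becomes -30; next u becomes -6; next ((x * u) == (-(-1))) evaluates to false; next ((4 / (q - 1)) > (0 + x)) evaluates to true; next q becomes 0; next u becomes 11; next final value -11
-10 vs -11 — the two versions disagree here.
verdict: not equivalent; witness: x=-6, y=-3
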